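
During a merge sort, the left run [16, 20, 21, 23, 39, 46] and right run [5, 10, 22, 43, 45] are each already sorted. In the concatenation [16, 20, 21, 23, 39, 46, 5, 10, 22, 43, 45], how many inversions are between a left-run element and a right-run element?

17 cross-inversions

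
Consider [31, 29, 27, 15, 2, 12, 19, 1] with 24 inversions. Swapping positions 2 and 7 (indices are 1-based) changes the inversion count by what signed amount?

-3

Positions 2 and 7 hold 29 and 19; after swapping, the array is [31, 19, 27, 15, 2, 12, 29, 1].
Sweep left to right; for each value list the smaller values that follow it:
31 → 19, 27, 15, 2, 12, 29, 1 → 7
19 → 15, 2, 12, 1 → 4
27 → 15, 2, 12, 1 → 4
15 → 2, 12, 1 → 3
2 → 1 → 1
12 → 1 → 1
29 → 1 → 1
1 → none → 0
Sum: 7 + 4 + 4 + 3 + 1 + 1 + 1 + 0 = 21
Change: 21 − 24 = -3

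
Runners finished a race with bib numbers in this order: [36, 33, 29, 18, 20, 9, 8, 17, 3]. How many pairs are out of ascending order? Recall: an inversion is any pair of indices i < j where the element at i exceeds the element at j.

For each element, count later entries that are smaller:
36 → 33, 29, 18, 20, 9, 8, 17, 3 → 8
33 → 29, 18, 20, 9, 8, 17, 3 → 7
29 → 18, 20, 9, 8, 17, 3 → 6
18 → 9, 8, 17, 3 → 4
20 → 9, 8, 17, 3 → 4
9 → 8, 3 → 2
8 → 3 → 1
17 → 3 → 1
3 → none → 0
Sum: 8 + 7 + 6 + 4 + 4 + 2 + 1 + 1 + 0 = 33

There are 33 inversions.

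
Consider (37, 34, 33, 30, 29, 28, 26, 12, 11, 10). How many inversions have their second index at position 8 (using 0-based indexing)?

The element at index 8 is 11.
Elements before it: 37, 34, 33, 30, 29, 28, 26, 12
Those larger than 11: 37, 34, 33, 30, 29, 28, 26, 12

8 such elements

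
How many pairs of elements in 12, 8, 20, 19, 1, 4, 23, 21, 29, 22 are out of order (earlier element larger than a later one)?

13

Count, for each position, how many later elements it exceeds:
12: 3
8: 2
20: 3
19: 2
1: 0
4: 0
23: 2
21: 0
29: 1
22: 0
Sum: 3 + 2 + 3 + 2 + 0 + 0 + 2 + 0 + 1 + 0 = 13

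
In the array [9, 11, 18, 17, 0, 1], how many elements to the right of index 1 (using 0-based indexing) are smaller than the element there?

The element at index 1 is 11.
Elements after it: 18, 17, 0, 1
Those smaller than 11: 0, 1

2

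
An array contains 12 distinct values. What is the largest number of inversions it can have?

A reversed (strictly descending) arrangement makes every pair an inversion, giving C(12, 2) inversions.
C(12, 2) = 12·11/2 = 66

There are 66 inversions.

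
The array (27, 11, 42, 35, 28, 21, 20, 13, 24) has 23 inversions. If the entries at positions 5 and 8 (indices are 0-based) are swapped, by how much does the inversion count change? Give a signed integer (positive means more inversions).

+1

Positions 5 and 8 hold 21 and 24; after swapping, the array is [27, 11, 42, 35, 28, 24, 20, 13, 21].
Element-by-element contributions:
27: 5
11: 0
42: 6
35: 5
28: 4
24: 3
20: 1
13: 0
21: 0
Sum: 5 + 0 + 6 + 5 + 4 + 3 + 1 + 0 + 0 = 24
Change: 24 − 23 = +1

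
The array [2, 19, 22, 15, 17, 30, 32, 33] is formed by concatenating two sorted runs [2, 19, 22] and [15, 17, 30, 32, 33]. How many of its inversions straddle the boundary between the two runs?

Count, for every r in R, how many entries of L exceed r:
r = 15: 19, 22 → 2
r = 17: 19, 22 → 2
r = 30: none → 0
r = 32: none → 0
r = 33: none → 0
Cross-inversions: 2 + 2 + 0 + 0 + 0 = 4

There are 4 split inversions.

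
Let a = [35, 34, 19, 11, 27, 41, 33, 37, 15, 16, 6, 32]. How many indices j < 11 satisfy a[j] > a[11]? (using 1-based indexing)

10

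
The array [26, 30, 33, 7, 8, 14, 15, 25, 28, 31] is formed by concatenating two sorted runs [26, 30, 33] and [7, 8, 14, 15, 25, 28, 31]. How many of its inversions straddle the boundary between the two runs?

18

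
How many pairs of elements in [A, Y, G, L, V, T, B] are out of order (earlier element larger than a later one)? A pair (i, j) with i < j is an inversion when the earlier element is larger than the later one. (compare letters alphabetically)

10 inversions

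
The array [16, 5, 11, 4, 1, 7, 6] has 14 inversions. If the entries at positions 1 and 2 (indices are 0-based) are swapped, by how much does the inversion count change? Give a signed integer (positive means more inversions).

Positions 1 and 2 hold 5 and 11; after swapping, the array is [16, 11, 5, 4, 1, 7, 6].
For each element, count later entries that are smaller:
16: 6
11: 5
5: 2
4: 1
1: 0
7: 1
6: 0
Sum: 6 + 5 + 2 + 1 + 0 + 1 + 0 = 15
Change: 15 − 14 = +1

+1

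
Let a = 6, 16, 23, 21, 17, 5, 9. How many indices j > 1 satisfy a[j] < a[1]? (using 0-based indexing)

2

The element at index 1 is 16.
Elements after it: 23, 21, 17, 5, 9
Those smaller than 16: 5, 9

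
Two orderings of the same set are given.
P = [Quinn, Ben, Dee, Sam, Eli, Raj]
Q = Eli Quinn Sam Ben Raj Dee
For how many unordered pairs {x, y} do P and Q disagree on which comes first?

Assign each item its position (1..6) in the first ordering, then rewrite the second ordering as that position sequence:
positions: Quinn→1, Ben→2, Dee→3, Sam→4, Eli→5, Raj→6
second ordering as positions: [5, 1, 4, 2, 6, 3]
Discordant pairs = inversions in this position sequence.
5: 1, 4, 2, 3 → 4
1: 0
4: 2, 3 → 2
2: 0
6: 3 → 1
3: 0
Total: 4 + 0 + 2 + 0 + 1 + 0 = 7

There are 7 disagreeing pairs.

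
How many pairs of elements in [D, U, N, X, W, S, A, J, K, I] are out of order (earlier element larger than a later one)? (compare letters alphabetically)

28

Count, for each position, how many later elements it exceeds:
D → A → 1
U → N, S, A, J, K, I → 6
N → A, J, K, I → 4
X → W, S, A, J, K, I → 6
W → S, A, J, K, I → 5
S → A, J, K, I → 4
A → none → 0
J → I → 1
K → I → 1
I → none → 0
Sum: 1 + 6 + 4 + 6 + 5 + 4 + 0 + 1 + 1 + 0 = 28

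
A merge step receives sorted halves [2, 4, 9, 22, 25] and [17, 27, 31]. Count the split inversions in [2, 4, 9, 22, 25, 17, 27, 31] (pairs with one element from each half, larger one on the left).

For each element r of the right run, count left-run elements greater than r:
r = 17: 22, 25 → 2
r = 27: none → 0
r = 31: none → 0
Cross-inversions: 2 + 0 + 0 = 2

2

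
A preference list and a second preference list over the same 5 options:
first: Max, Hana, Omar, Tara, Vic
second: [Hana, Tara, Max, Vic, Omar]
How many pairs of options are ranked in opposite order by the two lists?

4

Assign each item its position (1..5) in the first ordering, then rewrite the second ordering as that position sequence:
positions: Max→1, Hana→2, Omar→3, Tara→4, Vic→5
second ordering as positions: [2, 4, 1, 5, 3]
Discordant pairs = inversions in this position sequence.
2: 1 → 1
4: 1, 3 → 2
1: 0
5: 3 → 1
3: 0
Total: 1 + 2 + 0 + 1 + 0 = 4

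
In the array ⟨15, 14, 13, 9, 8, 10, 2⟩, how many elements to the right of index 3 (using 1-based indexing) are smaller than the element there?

4 such elements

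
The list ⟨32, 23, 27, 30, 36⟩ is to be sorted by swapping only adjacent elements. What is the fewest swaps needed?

3

Each adjacent swap fixes exactly one inversion, so the minimum swap count equals the number of inversions.
Count inversions — for each element, later elements that are smaller:
32: 23, 27, 30 → 3
23: none → 0
27: none → 0
30: none → 0
36: none → 0
Total inversions: 3 + 0 + 0 + 0 + 0 = 3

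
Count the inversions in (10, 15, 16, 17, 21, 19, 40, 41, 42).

Count, for each position, how many later elements it exceeds:
10: 0
15: 0
16: 0
17: 0
21: 1
19: 0
40: 0
41: 0
42: 0
Sum: 0 + 0 + 0 + 0 + 1 + 0 + 0 + 0 + 0 = 1

1 inversion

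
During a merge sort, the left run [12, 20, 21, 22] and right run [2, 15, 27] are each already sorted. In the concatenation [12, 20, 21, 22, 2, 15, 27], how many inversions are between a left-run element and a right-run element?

Count, for every r in R, how many entries of L exceed r:
r = 2: 12, 20, 21, 22 → 4
r = 15: 20, 21, 22 → 3
r = 27: none → 0
Cross-inversions: 4 + 3 + 0 = 7

7 cross-inversions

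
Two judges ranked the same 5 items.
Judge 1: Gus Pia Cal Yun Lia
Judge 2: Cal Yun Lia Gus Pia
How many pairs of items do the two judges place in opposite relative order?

Assign each item its position (1..5) in the first ordering, then rewrite the second ordering as that position sequence:
positions: Gus→1, Pia→2, Cal→3, Yun→4, Lia→5
second ordering as positions: [3, 4, 5, 1, 2]
Discordant pairs = inversions in this position sequence.
3: 1, 2 → 2
4: 1, 2 → 2
5: 1, 2 → 2
1: 0
2: 0
Total: 2 + 2 + 2 + 0 + 0 = 6

There are 6 discordant pairs.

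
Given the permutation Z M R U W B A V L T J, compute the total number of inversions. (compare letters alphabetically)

35

Element-by-element contributions:
Z: 10
M: 4
R: 4
U: 5
W: 6
B: 1
A: 0
V: 3
L: 1
T: 1
J: 0
Sum: 10 + 4 + 4 + 5 + 6 + 1 + 0 + 3 + 1 + 1 + 0 = 35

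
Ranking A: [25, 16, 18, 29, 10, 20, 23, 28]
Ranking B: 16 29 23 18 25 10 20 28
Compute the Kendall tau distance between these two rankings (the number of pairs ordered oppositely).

Assign each item its position (1..8) in the first ordering, then rewrite the second ordering as that position sequence:
positions: 25→1, 16→2, 18→3, 29→4, 10→5, 20→6, 23→7, 28→8
second ordering as positions: [2, 4, 7, 3, 1, 5, 6, 8]
Discordant pairs = inversions in this position sequence.
2: 1 → 1
4: 3, 1 → 2
7: 3, 1, 5, 6 → 4
3: 1 → 1
1: 0
5: 0
6: 0
8: 0
Total: 1 + 2 + 4 + 1 + 0 + 0 + 0 + 0 = 8

8 discordant pairs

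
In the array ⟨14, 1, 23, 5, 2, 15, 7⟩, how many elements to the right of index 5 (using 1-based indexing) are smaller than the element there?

0

The element at index 5 is 2.
Elements after it: 15, 7
None of them are smaller than 2.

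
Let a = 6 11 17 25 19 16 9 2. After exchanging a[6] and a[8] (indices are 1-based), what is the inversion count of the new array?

13 inversions

Positions 6 and 8 hold 16 and 2; after swapping, the array is [6, 11, 17, 25, 19, 2, 9, 16].
For each element, count later entries that are smaller:
6: 1
11: 2
17: 3
25: 4
19: 3
2: 0
9: 0
16: 0
Sum: 1 + 2 + 3 + 4 + 3 + 0 + 0 + 0 = 13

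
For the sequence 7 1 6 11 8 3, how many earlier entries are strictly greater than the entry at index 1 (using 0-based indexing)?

1 such element

The element at index 1 is 1.
Elements before it: 7
Those larger than 1: 7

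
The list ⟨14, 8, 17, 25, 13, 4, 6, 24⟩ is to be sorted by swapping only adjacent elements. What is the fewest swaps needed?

There are 15 adjacent swaps.

The minimum number of adjacent swaps to sort an array equals its inversion count, since every such swap removes exactly one inversion.
Count inversions — for each element, later elements that are smaller:
14: 8, 13, 4, 6 → 4
8: 4, 6 → 2
17: 13, 4, 6 → 3
25: 13, 4, 6, 24 → 4
13: 4, 6 → 2
4: none → 0
6: none → 0
24: none → 0
Total inversions: 4 + 2 + 3 + 4 + 2 + 0 + 0 + 0 = 15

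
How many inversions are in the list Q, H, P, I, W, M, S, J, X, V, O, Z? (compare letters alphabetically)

Count, for each position, how many later elements it exceeds:
Q: 6
H: 0
P: 4
I: 0
W: 5
M: 1
S: 2
J: 0
X: 2
V: 1
O: 0
Z: 0
Sum: 6 + 0 + 4 + 0 + 5 + 1 + 2 + 0 + 2 + 1 + 0 + 0 = 21

21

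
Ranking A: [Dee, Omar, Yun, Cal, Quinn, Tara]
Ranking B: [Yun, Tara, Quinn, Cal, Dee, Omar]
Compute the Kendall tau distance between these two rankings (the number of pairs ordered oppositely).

Assign each item its position (1..6) in the first ordering, then rewrite the second ordering as that position sequence:
positions: Dee→1, Omar→2, Yun→3, Cal→4, Quinn→5, Tara→6
second ordering as positions: [3, 6, 5, 4, 1, 2]
Discordant pairs = inversions in this position sequence.
3: 1, 2 → 2
6: 5, 4, 1, 2 → 4
5: 4, 1, 2 → 3
4: 1, 2 → 2
1: 0
2: 0
Total: 2 + 4 + 3 + 2 + 0 + 0 = 11

11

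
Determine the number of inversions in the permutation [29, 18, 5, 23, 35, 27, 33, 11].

13

For each element, count later entries that are smaller:
29: 5
18: 2
5: 0
23: 1
35: 3
27: 1
33: 1
11: 0
Sum: 5 + 2 + 0 + 1 + 3 + 1 + 1 + 0 = 13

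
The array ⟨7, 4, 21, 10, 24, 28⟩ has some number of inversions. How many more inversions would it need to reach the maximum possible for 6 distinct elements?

Maximum inversions for 6 distinct elements is C(6, 2) = 6·5/2 = 15.
Current inversions — for each element, count later smaller elements:
7: 1
4: 0
21: 1
10: 0
24: 0
28: 0
Current total: 1 + 0 + 1 + 0 + 0 + 0 = 2
Shortfall: 15 − 2 = 13

13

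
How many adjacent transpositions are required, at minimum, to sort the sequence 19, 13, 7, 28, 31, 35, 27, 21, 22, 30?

Adjacent swaps: 16

The minimum number of adjacent swaps to sort an array equals its inversion count, since every such swap removes exactly one inversion.
Count inversions — for each element, later elements that are smaller:
19: 13, 7 → 2
13: 7 → 1
7: none → 0
28: 27, 21, 22 → 3
31: 27, 21, 22, 30 → 4
35: 27, 21, 22, 30 → 4
27: 21, 22 → 2
21: none → 0
22: none → 0
30: none → 0
Total inversions: 2 + 1 + 0 + 3 + 4 + 4 + 2 + 0 + 0 + 0 = 16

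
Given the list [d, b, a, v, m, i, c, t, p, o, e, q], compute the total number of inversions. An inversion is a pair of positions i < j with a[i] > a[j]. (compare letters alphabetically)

24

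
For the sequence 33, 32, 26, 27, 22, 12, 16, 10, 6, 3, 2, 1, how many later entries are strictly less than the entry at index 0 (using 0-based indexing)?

11

The element at index 0 is 33.
Elements after it: 32, 26, 27, 22, 12, 16, 10, 6, 3, 2, 1
Those smaller than 33: 32, 26, 27, 22, 12, 16, 10, 6, 3, 2, 1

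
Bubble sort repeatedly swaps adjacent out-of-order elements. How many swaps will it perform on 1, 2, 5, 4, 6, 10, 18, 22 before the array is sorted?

1 adjacent swap

The minimum number of adjacent swaps to sort an array equals its inversion count, since every such swap removes exactly one inversion.
Count inversions — for each element, later elements that are smaller:
1: none → 0
2: none → 0
5: 4 → 1
4: none → 0
6: none → 0
10: none → 0
18: none → 0
22: none → 0
Total inversions: 0 + 0 + 1 + 0 + 0 + 0 + 0 + 0 = 1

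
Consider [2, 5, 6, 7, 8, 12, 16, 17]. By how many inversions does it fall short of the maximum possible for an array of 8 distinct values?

28 inversions short

Maximum inversions for 8 distinct elements is C(8, 2) = 8·7/2 = 28.
Current inversions — for each element, count later smaller elements:
2: 0
5: 0
6: 0
7: 0
8: 0
12: 0
16: 0
17: 0
Current total: 0 + 0 + 0 + 0 + 0 + 0 + 0 + 0 = 0
Shortfall: 28 − 0 = 28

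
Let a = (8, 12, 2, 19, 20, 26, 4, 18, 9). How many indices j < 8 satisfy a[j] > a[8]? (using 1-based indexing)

3 such elements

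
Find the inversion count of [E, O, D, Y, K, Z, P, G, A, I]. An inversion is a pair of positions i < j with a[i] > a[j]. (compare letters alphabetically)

24 inversions

Count, for each position, how many later elements it exceeds:
E: 2
O: 5
D: 1
Y: 5
K: 3
Z: 4
P: 3
G: 1
A: 0
I: 0
Sum: 2 + 5 + 1 + 5 + 3 + 4 + 3 + 1 + 0 + 0 = 24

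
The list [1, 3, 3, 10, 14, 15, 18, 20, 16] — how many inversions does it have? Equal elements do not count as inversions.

Inversions: 2

Element-by-element contributions:
1 → none → 0
3 → none → 0
3 → none → 0
10 → none → 0
14 → none → 0
15 → none → 0
18 → 16 → 1
20 → 16 → 1
16 → none → 0
Sum: 0 + 0 + 0 + 0 + 0 + 0 + 1 + 1 + 0 = 2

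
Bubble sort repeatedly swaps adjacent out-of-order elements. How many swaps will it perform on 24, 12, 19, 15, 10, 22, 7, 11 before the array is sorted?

20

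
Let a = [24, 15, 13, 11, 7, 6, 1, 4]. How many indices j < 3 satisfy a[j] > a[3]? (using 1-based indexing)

2

The element at index 3 is 13.
Elements before it: 24, 15
Those larger than 13: 24, 15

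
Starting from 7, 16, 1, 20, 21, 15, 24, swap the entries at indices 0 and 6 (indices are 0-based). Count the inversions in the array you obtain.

Positions 0 and 6 hold 7 and 24; after swapping, the array is [24, 16, 1, 20, 21, 15, 7].
Count, for each position, how many later elements it exceeds:
24: 6
16: 3
1: 0
20: 2
21: 2
15: 1
7: 0
Sum: 6 + 3 + 0 + 2 + 2 + 1 + 0 = 14

14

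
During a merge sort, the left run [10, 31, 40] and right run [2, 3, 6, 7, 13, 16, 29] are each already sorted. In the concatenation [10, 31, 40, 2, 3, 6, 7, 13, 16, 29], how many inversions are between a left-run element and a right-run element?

18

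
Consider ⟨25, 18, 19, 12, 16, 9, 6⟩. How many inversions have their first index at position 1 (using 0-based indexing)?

4

The element at index 1 is 18.
Elements after it: 19, 12, 16, 9, 6
Those smaller than 18: 12, 16, 9, 6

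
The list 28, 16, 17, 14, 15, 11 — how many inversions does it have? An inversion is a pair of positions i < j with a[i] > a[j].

Sweep left to right; for each value list the smaller values that follow it:
28: 5
16: 3
17: 3
14: 1
15: 1
11: 0
Sum: 5 + 3 + 3 + 1 + 1 + 0 = 13

13 inversions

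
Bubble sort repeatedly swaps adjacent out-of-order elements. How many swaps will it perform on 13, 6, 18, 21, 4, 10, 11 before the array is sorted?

The minimum number of adjacent swaps to sort an array equals its inversion count, since every such swap removes exactly one inversion.
Count inversions — for each element, later elements that are smaller:
13: 6, 4, 10, 11 → 4
6: 4 → 1
18: 4, 10, 11 → 3
21: 4, 10, 11 → 3
4: none → 0
10: none → 0
11: none → 0
Total inversions: 4 + 1 + 3 + 3 + 0 + 0 + 0 = 11

11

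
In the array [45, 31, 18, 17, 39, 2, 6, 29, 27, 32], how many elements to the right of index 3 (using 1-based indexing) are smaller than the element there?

3

The element at index 3 is 18.
Elements after it: 17, 39, 2, 6, 29, 27, 32
Those smaller than 18: 17, 2, 6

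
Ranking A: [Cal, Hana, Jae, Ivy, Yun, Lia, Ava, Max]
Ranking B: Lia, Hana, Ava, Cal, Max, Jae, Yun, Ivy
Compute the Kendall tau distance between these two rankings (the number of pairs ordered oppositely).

Assign each item its position (1..8) in the first ordering, then rewrite the second ordering as that position sequence:
positions: Cal→1, Hana→2, Jae→3, Ivy→4, Yun→5, Lia→6, Ava→7, Max→8
second ordering as positions: [6, 2, 7, 1, 8, 3, 5, 4]
Discordant pairs = inversions in this position sequence.
6: 2, 1, 3, 5, 4 → 5
2: 1 → 1
7: 1, 3, 5, 4 → 4
1: 0
8: 3, 5, 4 → 3
3: 0
5: 4 → 1
4: 0
Total: 5 + 1 + 4 + 0 + 3 + 0 + 1 + 0 = 14

14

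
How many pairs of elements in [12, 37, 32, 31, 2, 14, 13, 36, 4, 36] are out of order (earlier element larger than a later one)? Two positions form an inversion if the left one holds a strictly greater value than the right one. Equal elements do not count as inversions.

There are 23 out-of-order pairs.

Sweep left to right; for each value list the smaller values that follow it:
12 → 2, 4 → 2
37 → 32, 31, 2, 14, 13, 36, 4, 36 → 8
32 → 31, 2, 14, 13, 4 → 5
31 → 2, 14, 13, 4 → 4
2 → none → 0
14 → 13, 4 → 2
13 → 4 → 1
36 → 4 → 1
4 → none → 0
36 → none → 0
Sum: 2 + 8 + 5 + 4 + 0 + 2 + 1 + 1 + 0 + 0 = 23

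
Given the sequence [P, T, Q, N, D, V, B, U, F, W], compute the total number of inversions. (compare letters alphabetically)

Count, for each position, how many later elements it exceeds:
P: 4
T: 5
Q: 4
N: 3
D: 1
V: 3
B: 0
U: 1
F: 0
W: 0
Sum: 4 + 5 + 4 + 3 + 1 + 3 + 0 + 1 + 0 + 0 = 21

There are 21 inversions.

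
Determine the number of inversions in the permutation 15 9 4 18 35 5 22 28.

9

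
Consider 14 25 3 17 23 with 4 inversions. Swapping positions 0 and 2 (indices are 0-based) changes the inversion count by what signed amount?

-1

Positions 0 and 2 hold 14 and 3; after swapping, the array is [3, 25, 14, 17, 23].
For each element, count later entries that are smaller:
3 → none → 0
25 → 14, 17, 23 → 3
14 → none → 0
17 → none → 0
23 → none → 0
Sum: 0 + 3 + 0 + 0 + 0 = 3
Change: 3 − 4 = -1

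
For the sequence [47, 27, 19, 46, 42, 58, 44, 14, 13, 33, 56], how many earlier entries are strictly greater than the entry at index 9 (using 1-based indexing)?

8

The element at index 9 is 13.
Elements before it: 47, 27, 19, 46, 42, 58, 44, 14
Those larger than 13: 47, 27, 19, 46, 42, 58, 44, 14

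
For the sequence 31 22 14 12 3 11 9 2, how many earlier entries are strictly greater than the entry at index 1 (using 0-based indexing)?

The element at index 1 is 22.
Elements before it: 31
Those larger than 22: 31

1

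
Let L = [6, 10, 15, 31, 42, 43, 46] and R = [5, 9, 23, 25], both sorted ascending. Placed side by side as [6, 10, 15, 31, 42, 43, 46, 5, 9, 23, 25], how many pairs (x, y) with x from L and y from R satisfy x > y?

Count, for every r in R, how many entries of L exceed r:
r = 5: 6, 10, 15, 31, 42, 43, 46 → 7
r = 9: 10, 15, 31, 42, 43, 46 → 6
r = 23: 31, 42, 43, 46 → 4
r = 25: 31, 42, 43, 46 → 4
Cross-inversions: 7 + 6 + 4 + 4 = 21

21 cross-inversions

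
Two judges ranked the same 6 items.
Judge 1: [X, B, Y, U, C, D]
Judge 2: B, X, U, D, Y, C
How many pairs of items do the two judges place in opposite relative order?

Assign each item its position (1..6) in the first ordering, then rewrite the second ordering as that position sequence:
positions: X→1, B→2, Y→3, U→4, C→5, D→6
second ordering as positions: [2, 1, 4, 6, 3, 5]
Discordant pairs = inversions in this position sequence.
2: 1 → 1
1: 0
4: 3 → 1
6: 3, 5 → 2
3: 0
5: 0
Total: 1 + 0 + 1 + 2 + 0 + 0 = 4

4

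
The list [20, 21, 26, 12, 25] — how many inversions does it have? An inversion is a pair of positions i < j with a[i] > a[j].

Out-of-order index pairs (0-indexed):
(0,3): 20 > 12
(1,3): 21 > 12
(2,3): 26 > 12
(2,4): 26 > 25
That's 4 pairs.

There are 4 inversions.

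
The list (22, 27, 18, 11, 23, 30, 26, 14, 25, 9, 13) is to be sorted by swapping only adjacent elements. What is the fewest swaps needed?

The minimum number of adjacent swaps to sort an array equals its inversion count, since every such swap removes exactly one inversion.
Count inversions — for each element, later elements that are smaller:
22: 18, 11, 14, 9, 13 → 5
27: 18, 11, 23, 26, 14, 25, 9, 13 → 8
18: 11, 14, 9, 13 → 4
11: 9 → 1
23: 14, 9, 13 → 3
30: 26, 14, 25, 9, 13 → 5
26: 14, 25, 9, 13 → 4
14: 9, 13 → 2
25: 9, 13 → 2
9: none → 0
13: none → 0
Total inversions: 5 + 8 + 4 + 1 + 3 + 5 + 4 + 2 + 2 + 0 + 0 = 34

34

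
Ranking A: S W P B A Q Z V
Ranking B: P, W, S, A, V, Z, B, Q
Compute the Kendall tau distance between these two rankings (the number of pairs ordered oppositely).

9 discordant pairs

Assign each item its position (1..8) in the first ordering, then rewrite the second ordering as that position sequence:
positions: S→1, W→2, P→3, B→4, A→5, Q→6, Z→7, V→8
second ordering as positions: [3, 2, 1, 5, 8, 7, 4, 6]
Discordant pairs = inversions in this position sequence.
3: 2, 1 → 2
2: 1 → 1
1: 0
5: 4 → 1
8: 7, 4, 6 → 3
7: 4, 6 → 2
4: 0
6: 0
Total: 2 + 1 + 0 + 1 + 3 + 2 + 0 + 0 = 9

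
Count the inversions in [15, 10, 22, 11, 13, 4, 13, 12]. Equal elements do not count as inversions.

16 inversions

Sweep left to right; for each value list the smaller values that follow it:
15 → 10, 11, 13, 4, 13, 12 → 6
10 → 4 → 1
22 → 11, 13, 4, 13, 12 → 5
11 → 4 → 1
13 → 4, 12 → 2
4 → none → 0
13 → 12 → 1
12 → none → 0
Sum: 6 + 1 + 5 + 1 + 2 + 0 + 1 + 0 = 16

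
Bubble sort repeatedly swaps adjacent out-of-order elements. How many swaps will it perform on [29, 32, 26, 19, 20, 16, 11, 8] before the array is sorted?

Each adjacent swap fixes exactly one inversion, so the minimum swap count equals the number of inversions.
Count inversions — for each element, later elements that are smaller:
29: 26, 19, 20, 16, 11, 8 → 6
32: 26, 19, 20, 16, 11, 8 → 6
26: 19, 20, 16, 11, 8 → 5
19: 16, 11, 8 → 3
20: 16, 11, 8 → 3
16: 11, 8 → 2
11: 8 → 1
8: none → 0
Total inversions: 6 + 6 + 5 + 3 + 3 + 2 + 1 + 0 = 26

Swaps: 26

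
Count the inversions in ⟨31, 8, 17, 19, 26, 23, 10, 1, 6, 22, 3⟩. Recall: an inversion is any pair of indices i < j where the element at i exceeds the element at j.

37 out-of-order pairs

Count, for each position, how many later elements it exceeds:
31 → 8, 17, 19, 26, 23, 10, 1, 6, 22, 3 → 10
8 → 1, 6, 3 → 3
17 → 10, 1, 6, 3 → 4
19 → 10, 1, 6, 3 → 4
26 → 23, 10, 1, 6, 22, 3 → 6
23 → 10, 1, 6, 22, 3 → 5
10 → 1, 6, 3 → 3
1 → none → 0
6 → 3 → 1
22 → 3 → 1
3 → none → 0
Sum: 10 + 3 + 4 + 4 + 6 + 5 + 3 + 0 + 1 + 1 + 0 = 37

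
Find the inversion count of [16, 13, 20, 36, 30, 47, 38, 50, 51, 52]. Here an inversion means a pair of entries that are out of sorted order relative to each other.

Count, for each position, how many later elements it exceeds:
16 → 13 → 1
13 → none → 0
20 → none → 0
36 → 30 → 1
30 → none → 0
47 → 38 → 1
38 → none → 0
50 → none → 0
51 → none → 0
52 → none → 0
Sum: 1 + 0 + 0 + 1 + 0 + 1 + 0 + 0 + 0 + 0 = 3

3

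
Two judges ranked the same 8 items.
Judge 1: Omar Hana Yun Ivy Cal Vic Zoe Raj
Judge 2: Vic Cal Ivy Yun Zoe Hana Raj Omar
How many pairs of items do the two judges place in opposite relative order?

Assign each item its position (1..8) in the first ordering, then rewrite the second ordering as that position sequence:
positions: Omar→1, Hana→2, Yun→3, Ivy→4, Cal→5, Vic→6, Zoe→7, Raj→8
second ordering as positions: [6, 5, 4, 3, 7, 2, 8, 1]
Discordant pairs = inversions in this position sequence.
6: 5, 4, 3, 2, 1 → 5
5: 4, 3, 2, 1 → 4
4: 3, 2, 1 → 3
3: 2, 1 → 2
7: 2, 1 → 2
2: 1 → 1
8: 1 → 1
1: 0
Total: 5 + 4 + 3 + 2 + 2 + 1 + 1 + 0 = 18

There are 18 discordant pairs.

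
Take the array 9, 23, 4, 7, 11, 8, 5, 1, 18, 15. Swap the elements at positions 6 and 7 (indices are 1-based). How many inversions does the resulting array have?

22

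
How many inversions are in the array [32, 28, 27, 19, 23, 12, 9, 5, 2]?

Element-by-element contributions:
32 → 28, 27, 19, 23, 12, 9, 5, 2 → 8
28 → 27, 19, 23, 12, 9, 5, 2 → 7
27 → 19, 23, 12, 9, 5, 2 → 6
19 → 12, 9, 5, 2 → 4
23 → 12, 9, 5, 2 → 4
12 → 9, 5, 2 → 3
9 → 5, 2 → 2
5 → 2 → 1
2 → none → 0
Sum: 8 + 7 + 6 + 4 + 4 + 3 + 2 + 1 + 0 = 35

Inversions: 35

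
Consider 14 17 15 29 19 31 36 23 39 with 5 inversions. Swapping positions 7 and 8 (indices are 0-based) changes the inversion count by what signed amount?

Positions 7 and 8 hold 23 and 39; after swapping, the array is [14, 17, 15, 29, 19, 31, 36, 39, 23].
Element-by-element contributions:
14 → none → 0
17 → 15 → 1
15 → none → 0
29 → 19, 23 → 2
19 → none → 0
31 → 23 → 1
36 → 23 → 1
39 → 23 → 1
23 → none → 0
Sum: 0 + 1 + 0 + 2 + 0 + 1 + 1 + 1 + 0 = 6
Change: 6 − 5 = +1

+1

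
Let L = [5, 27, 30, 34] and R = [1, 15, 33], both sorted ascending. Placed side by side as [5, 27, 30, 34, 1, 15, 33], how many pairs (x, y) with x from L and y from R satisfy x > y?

Count, for every r in R, how many entries of L exceed r:
r = 1: 5, 27, 30, 34 → 4
r = 15: 27, 30, 34 → 3
r = 33: 34 → 1
Cross-inversions: 4 + 3 + 1 = 8

8 cross-inversions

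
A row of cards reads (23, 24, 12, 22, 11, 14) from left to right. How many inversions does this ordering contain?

11 inversions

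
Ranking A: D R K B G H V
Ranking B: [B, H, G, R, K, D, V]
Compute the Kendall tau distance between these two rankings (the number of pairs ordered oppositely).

Assign each item its position (1..7) in the first ordering, then rewrite the second ordering as that position sequence:
positions: D→1, R→2, K→3, B→4, G→5, H→6, V→7
second ordering as positions: [4, 6, 5, 2, 3, 1, 7]
Discordant pairs = inversions in this position sequence.
4: 2, 3, 1 → 3
6: 5, 2, 3, 1 → 4
5: 2, 3, 1 → 3
2: 1 → 1
3: 1 → 1
1: 0
7: 0
Total: 3 + 4 + 3 + 1 + 1 + 0 + 0 = 12

12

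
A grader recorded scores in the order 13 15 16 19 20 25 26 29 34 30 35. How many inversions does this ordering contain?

1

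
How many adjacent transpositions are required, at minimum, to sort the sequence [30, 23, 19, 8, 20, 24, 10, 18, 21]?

22 swaps

Each adjacent swap fixes exactly one inversion, so the minimum swap count equals the number of inversions.
Count inversions — for each element, later elements that are smaller:
30: 23, 19, 8, 20, 24, 10, 18, 21 → 8
23: 19, 8, 20, 10, 18, 21 → 6
19: 8, 10, 18 → 3
8: none → 0
20: 10, 18 → 2
24: 10, 18, 21 → 3
10: none → 0
18: none → 0
21: none → 0
Total inversions: 8 + 6 + 3 + 0 + 2 + 3 + 0 + 0 + 0 = 22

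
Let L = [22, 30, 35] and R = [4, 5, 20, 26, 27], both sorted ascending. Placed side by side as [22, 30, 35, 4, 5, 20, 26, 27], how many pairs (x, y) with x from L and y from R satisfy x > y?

Cross-inversions: 13

Count, for every r in R, how many entries of L exceed r:
r = 4: 22, 30, 35 → 3
r = 5: 22, 30, 35 → 3
r = 20: 22, 30, 35 → 3
r = 26: 30, 35 → 2
r = 27: 30, 35 → 2
Cross-inversions: 3 + 3 + 3 + 2 + 2 = 13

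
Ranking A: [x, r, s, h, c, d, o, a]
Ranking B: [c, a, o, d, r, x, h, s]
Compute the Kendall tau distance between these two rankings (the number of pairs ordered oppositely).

Discordant pairs: 21

Assign each item its position (1..8) in the first ordering, then rewrite the second ordering as that position sequence:
positions: x→1, r→2, s→3, h→4, c→5, d→6, o→7, a→8
second ordering as positions: [5, 8, 7, 6, 2, 1, 4, 3]
Discordant pairs = inversions in this position sequence.
5: 2, 1, 4, 3 → 4
8: 7, 6, 2, 1, 4, 3 → 6
7: 6, 2, 1, 4, 3 → 5
6: 2, 1, 4, 3 → 4
2: 1 → 1
1: 0
4: 3 → 1
3: 0
Total: 4 + 6 + 5 + 4 + 1 + 0 + 1 + 0 = 21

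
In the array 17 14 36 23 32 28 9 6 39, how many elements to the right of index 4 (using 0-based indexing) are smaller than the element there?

3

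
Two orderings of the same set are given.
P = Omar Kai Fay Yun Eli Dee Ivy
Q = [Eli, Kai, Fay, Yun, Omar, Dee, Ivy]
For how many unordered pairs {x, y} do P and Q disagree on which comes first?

7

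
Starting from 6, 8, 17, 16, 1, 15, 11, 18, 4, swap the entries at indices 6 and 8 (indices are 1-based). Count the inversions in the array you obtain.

18 inversions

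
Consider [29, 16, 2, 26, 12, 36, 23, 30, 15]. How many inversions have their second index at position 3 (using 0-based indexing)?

The element at index 3 is 26.
Elements before it: 29, 16, 2
Those larger than 26: 29

1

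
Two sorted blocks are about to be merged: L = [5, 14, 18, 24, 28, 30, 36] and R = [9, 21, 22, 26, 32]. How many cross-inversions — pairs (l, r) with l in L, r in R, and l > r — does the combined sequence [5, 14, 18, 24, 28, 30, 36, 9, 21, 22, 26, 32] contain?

There are 18 split inversions.

Take each right-half value and tally the left-half values above it:
r = 9: 14, 18, 24, 28, 30, 36 → 6
r = 21: 24, 28, 30, 36 → 4
r = 22: 24, 28, 30, 36 → 4
r = 26: 28, 30, 36 → 3
r = 32: 36 → 1
Cross-inversions: 6 + 4 + 4 + 3 + 1 = 18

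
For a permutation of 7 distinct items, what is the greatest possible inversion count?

The maximum occurs when the array is in strictly decreasing order: every one of the C(7, 2) pairs is inverted.
C(7, 2) = 7·6/2 = 21

21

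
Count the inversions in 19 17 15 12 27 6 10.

Element-by-element contributions:
19 → 17, 15, 12, 6, 10 → 5
17 → 15, 12, 6, 10 → 4
15 → 12, 6, 10 → 3
12 → 6, 10 → 2
27 → 6, 10 → 2
6 → none → 0
10 → none → 0
Sum: 5 + 4 + 3 + 2 + 2 + 0 + 0 = 16

Out-of-order pairs: 16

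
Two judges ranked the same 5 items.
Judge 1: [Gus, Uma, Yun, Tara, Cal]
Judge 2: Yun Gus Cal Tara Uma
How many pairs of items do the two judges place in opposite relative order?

Assign each item its position (1..5) in the first ordering, then rewrite the second ordering as that position sequence:
positions: Gus→1, Uma→2, Yun→3, Tara→4, Cal→5
second ordering as positions: [3, 1, 5, 4, 2]
Discordant pairs = inversions in this position sequence.
3: 1, 2 → 2
1: 0
5: 4, 2 → 2
4: 2 → 1
2: 0
Total: 2 + 0 + 2 + 1 + 0 = 5

5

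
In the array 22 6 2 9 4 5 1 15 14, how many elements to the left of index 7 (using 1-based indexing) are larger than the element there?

6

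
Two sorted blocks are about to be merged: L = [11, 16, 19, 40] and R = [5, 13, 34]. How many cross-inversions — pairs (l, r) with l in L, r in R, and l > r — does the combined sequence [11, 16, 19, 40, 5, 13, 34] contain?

For each element r of the right run, count left-run elements greater than r:
r = 5: 11, 16, 19, 40 → 4
r = 13: 16, 19, 40 → 3
r = 34: 40 → 1
Cross-inversions: 4 + 3 + 1 = 8

8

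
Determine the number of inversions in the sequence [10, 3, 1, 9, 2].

7

For each element, count later entries that are smaller:
10 → 3, 1, 9, 2 → 4
3 → 1, 2 → 2
1 → none → 0
9 → 2 → 1
2 → none → 0
Sum: 4 + 2 + 0 + 1 + 0 = 7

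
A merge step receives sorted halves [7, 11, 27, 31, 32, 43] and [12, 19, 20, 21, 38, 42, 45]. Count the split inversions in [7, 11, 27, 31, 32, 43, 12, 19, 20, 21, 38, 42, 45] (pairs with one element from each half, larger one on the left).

Count, for every r in R, how many entries of L exceed r:
r = 12: 27, 31, 32, 43 → 4
r = 19: 27, 31, 32, 43 → 4
r = 20: 27, 31, 32, 43 → 4
r = 21: 27, 31, 32, 43 → 4
r = 38: 43 → 1
r = 42: 43 → 1
r = 45: none → 0
Cross-inversions: 4 + 4 + 4 + 4 + 1 + 1 + 0 = 18

18 cross-inversions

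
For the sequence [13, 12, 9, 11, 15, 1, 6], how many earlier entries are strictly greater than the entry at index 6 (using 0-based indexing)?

5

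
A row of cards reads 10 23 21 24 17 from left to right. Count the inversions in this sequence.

Sweep left to right; for each value list the smaller values that follow it:
10 → none → 0
23 → 21, 17 → 2
21 → 17 → 1
24 → 17 → 1
17 → none → 0
Sum: 0 + 2 + 1 + 1 + 0 = 4

4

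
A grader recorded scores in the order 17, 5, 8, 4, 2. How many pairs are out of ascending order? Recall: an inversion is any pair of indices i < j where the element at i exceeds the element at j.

9

Count, for each position, how many later elements it exceeds:
17 → 5, 8, 4, 2 → 4
5 → 4, 2 → 2
8 → 4, 2 → 2
4 → 2 → 1
2 → none → 0
Sum: 4 + 2 + 2 + 1 + 0 = 9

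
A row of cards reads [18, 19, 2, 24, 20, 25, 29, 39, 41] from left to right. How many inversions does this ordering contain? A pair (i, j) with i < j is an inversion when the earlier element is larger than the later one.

3 out-of-order pairs

For each element, count later entries that are smaller:
18: 1
19: 1
2: 0
24: 1
20: 0
25: 0
29: 0
39: 0
41: 0
Sum: 1 + 1 + 0 + 1 + 0 + 0 + 0 + 0 + 0 = 3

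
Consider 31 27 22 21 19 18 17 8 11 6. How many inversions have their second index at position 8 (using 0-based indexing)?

7

The element at index 8 is 11.
Elements before it: 31, 27, 22, 21, 19, 18, 17, 8
Those larger than 11: 31, 27, 22, 21, 19, 18, 17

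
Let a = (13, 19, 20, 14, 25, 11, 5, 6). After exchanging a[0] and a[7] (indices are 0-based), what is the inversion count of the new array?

Inversions: 16

Positions 0 and 7 hold 13 and 6; after swapping, the array is [6, 19, 20, 14, 25, 11, 5, 13].
For each element, count later entries that are smaller:
6: 1
19: 4
20: 4
14: 3
25: 3
11: 1
5: 0
13: 0
Sum: 1 + 4 + 4 + 3 + 3 + 1 + 0 + 0 = 16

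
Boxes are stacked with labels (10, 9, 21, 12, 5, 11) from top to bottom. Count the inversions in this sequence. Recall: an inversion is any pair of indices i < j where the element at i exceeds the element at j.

Out-of-order index pairs (0-indexed):
(0,1): 10 > 9
(0,4): 10 > 5
(1,4): 9 > 5
(2,3): 21 > 12
(2,4): 21 > 5
(2,5): 21 > 11
(3,4): 12 > 5
(3,5): 12 > 11
That's 8 pairs.

8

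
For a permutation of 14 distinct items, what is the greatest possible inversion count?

91

A reversed (strictly descending) arrangement makes every pair an inversion, giving C(14, 2) inversions.
C(14, 2) = 14·13/2 = 91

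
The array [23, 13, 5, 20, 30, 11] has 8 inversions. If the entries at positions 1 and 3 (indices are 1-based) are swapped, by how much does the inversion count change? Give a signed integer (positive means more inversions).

-3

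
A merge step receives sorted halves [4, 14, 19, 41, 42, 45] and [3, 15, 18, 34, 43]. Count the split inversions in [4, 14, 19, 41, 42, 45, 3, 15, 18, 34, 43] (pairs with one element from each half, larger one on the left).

18

Take each right-half value and tally the left-half values above it:
r = 3: 4, 14, 19, 41, 42, 45 → 6
r = 15: 19, 41, 42, 45 → 4
r = 18: 19, 41, 42, 45 → 4
r = 34: 41, 42, 45 → 3
r = 43: 45 → 1
Cross-inversions: 6 + 4 + 4 + 3 + 1 = 18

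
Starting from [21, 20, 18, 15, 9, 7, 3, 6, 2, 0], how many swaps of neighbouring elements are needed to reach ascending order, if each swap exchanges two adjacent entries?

44

Minimum adjacent swaps = number of inversions (each swap of adjacent out-of-order elements removes one inversion and no swap can remove more).
Count inversions — for each element, later elements that are smaller:
21: 20, 18, 15, 9, 7, 3, 6, 2, 0 → 9
20: 18, 15, 9, 7, 3, 6, 2, 0 → 8
18: 15, 9, 7, 3, 6, 2, 0 → 7
15: 9, 7, 3, 6, 2, 0 → 6
9: 7, 3, 6, 2, 0 → 5
7: 3, 6, 2, 0 → 4
3: 2, 0 → 2
6: 2, 0 → 2
2: 0 → 1
0: none → 0
Total inversions: 9 + 8 + 7 + 6 + 5 + 4 + 2 + 2 + 1 + 0 = 44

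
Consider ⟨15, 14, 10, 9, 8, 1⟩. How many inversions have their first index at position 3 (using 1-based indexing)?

The element at index 3 is 10.
Elements after it: 9, 8, 1
Those smaller than 10: 9, 8, 1

3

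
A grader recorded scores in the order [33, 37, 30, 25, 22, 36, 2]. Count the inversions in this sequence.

Count, for each position, how many later elements it exceeds:
33: 4
37: 5
30: 3
25: 2
22: 1
36: 1
2: 0
Sum: 4 + 5 + 3 + 2 + 1 + 1 + 0 = 16

16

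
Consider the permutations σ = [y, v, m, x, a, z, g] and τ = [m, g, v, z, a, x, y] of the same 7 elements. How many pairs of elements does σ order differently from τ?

Assign each item its position (1..7) in the first ordering, then rewrite the second ordering as that position sequence:
positions: y→1, v→2, m→3, x→4, a→5, z→6, g→7
second ordering as positions: [3, 7, 2, 6, 5, 4, 1]
Discordant pairs = inversions in this position sequence.
3: 2, 1 → 2
7: 2, 6, 5, 4, 1 → 5
2: 1 → 1
6: 5, 4, 1 → 3
5: 4, 1 → 2
4: 1 → 1
1: 0
Total: 2 + 5 + 1 + 3 + 2 + 1 + 0 = 14

14 discordant pairs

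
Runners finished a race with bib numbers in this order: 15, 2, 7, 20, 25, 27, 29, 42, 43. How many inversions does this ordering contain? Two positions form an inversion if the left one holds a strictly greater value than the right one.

2 out-of-order pairs

Sweep left to right; for each value list the smaller values that follow it:
15: 2
2: 0
7: 0
20: 0
25: 0
27: 0
29: 0
42: 0
43: 0
Sum: 2 + 0 + 0 + 0 + 0 + 0 + 0 + 0 + 0 = 2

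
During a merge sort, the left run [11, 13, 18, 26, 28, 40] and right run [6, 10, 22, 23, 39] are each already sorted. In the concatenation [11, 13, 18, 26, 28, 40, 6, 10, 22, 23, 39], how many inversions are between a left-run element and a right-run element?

Take each right-half value and tally the left-half values above it:
r = 6: 11, 13, 18, 26, 28, 40 → 6
r = 10: 11, 13, 18, 26, 28, 40 → 6
r = 22: 26, 28, 40 → 3
r = 23: 26, 28, 40 → 3
r = 39: 40 → 1
Cross-inversions: 6 + 6 + 3 + 3 + 1 = 19

Split inversions: 19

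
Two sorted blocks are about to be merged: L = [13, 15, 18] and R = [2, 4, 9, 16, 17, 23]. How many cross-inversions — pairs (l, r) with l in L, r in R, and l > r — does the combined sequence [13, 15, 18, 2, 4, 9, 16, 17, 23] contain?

Take each right-half value and tally the left-half values above it:
r = 2: 13, 15, 18 → 3
r = 4: 13, 15, 18 → 3
r = 9: 13, 15, 18 → 3
r = 16: 18 → 1
r = 17: 18 → 1
r = 23: none → 0
Cross-inversions: 3 + 3 + 3 + 1 + 1 + 0 = 11

Split inversions: 11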